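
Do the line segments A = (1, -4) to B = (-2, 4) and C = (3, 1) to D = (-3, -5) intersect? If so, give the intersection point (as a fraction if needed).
Yes; intersection at (2/11, -20/11) (t = 3/11 on AB, s = 31/66 on CD)

Parametrize AB as A + t(B − A) = (1 + -3 t, -4 + 8 t) and CD as C + s(D − C) = (3 + -6 s, 1 + -6 s). Solve the linear system for (t, s). Determinant = -66 ≠ 0, so a unique intersection of the containing lines exists. Solution: t = 3/11, s = 31/66 — both in [0, 1], so the segments cross. Intersection point: (2/11, -20/11).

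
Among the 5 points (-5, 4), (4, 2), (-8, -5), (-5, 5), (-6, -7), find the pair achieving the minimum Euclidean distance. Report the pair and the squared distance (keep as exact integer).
Pair = ((-5, 4), (-5, 5)); squared distance = 1

Compute all C(5, 2) = 10 pairwise squared distances (x_i − x_j)² + (y_i − y_j)². The minimum is 1, attained by the pair ((-5, 4), (-5, 5)).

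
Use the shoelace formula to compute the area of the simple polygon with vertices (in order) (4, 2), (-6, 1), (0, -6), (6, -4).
Area = 58

Shoelace formula: Area = (1/2) |Σ_i (x_i · y_{i+1} − x_{i+1} · y_i)| (indices mod n). Compute each cross term:
  (4)(1) − (-6)(2) = 16
  (-6)(-6) − (0)(1) = 36
  (0)(-4) − (6)(-6) = 36
  (6)(2) − (4)(-4) = 28
Sum = 116, so (signed) Area = 116/2 = 58, |Area| = 58.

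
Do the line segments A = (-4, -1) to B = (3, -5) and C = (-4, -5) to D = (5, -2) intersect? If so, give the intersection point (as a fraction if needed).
Yes; intersection at (8/19, -67/19) (t = 12/19 on AB, s = 28/57 on CD)

Parametrize AB as A + t(B − A) = (-4 + 7 t, -1 + -4 t) and CD as C + s(D − C) = (-4 + 9 s, -5 + 3 s). Solve the linear system for (t, s). Determinant = -57 ≠ 0, so a unique intersection of the containing lines exists. Solution: t = 12/19, s = 28/57 — both in [0, 1], so the segments cross. Intersection point: (8/19, -67/19).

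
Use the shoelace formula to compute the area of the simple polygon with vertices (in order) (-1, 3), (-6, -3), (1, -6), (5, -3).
Area = 99/2

Shoelace formula: Area = (1/2) |Σ_i (x_i · y_{i+1} − x_{i+1} · y_i)| (indices mod n). Compute each cross term:
  (-1)(-3) − (-6)(3) = 21
  (-6)(-6) − (1)(-3) = 39
  (1)(-3) − (5)(-6) = 27
  (5)(3) − (-1)(-3) = 12
Sum = 99, so (signed) Area = 99/2 = 99/2, |Area| = 99/2.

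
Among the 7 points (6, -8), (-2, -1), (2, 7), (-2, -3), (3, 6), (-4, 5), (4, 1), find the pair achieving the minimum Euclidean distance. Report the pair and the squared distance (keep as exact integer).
Pair = ((2, 7), (3, 6)); squared distance = 2

Compute all C(7, 2) = 21 pairwise squared distances (x_i − x_j)² + (y_i − y_j)². The minimum is 2, attained by the pair ((2, 7), (3, 6)).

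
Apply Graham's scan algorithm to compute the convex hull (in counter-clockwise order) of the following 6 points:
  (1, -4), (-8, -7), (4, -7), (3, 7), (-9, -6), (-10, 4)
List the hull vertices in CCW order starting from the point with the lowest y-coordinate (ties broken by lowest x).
Hull (CCW) = [(-8, -7), (4, -7), (3, 7), (-10, 4), (-9, -6)]

Graham scan procedure:
  1. Find the pivot p₀ = point with lowest y (tie → lowest x): (-8, -7).
  2. Sort the remaining points by polar angle around p₀.
  3. Walk through sorted points, maintaining a stack; pop the top while the last three entries make a non-left turn (cross product ≤ 0).
  4. Final stack is the convex hull in CCW order: (-8, -7), (4, -7), (3, 7), (-10, 4), (-9, -6).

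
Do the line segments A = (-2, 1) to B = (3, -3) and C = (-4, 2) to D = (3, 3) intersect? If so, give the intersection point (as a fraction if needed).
No (intersection of containing lines falls outside at least one segment)

Parametrize and solve: t = -3/11, s = 1/11. At least one of these is outside [0, 1], so the segments do not intersect.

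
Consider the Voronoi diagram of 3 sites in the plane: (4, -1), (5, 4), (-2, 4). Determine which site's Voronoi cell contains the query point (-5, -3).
Nearest site = (-2, 4)

The Voronoi cell of site s contains exactly those query points closer to s than to any other site. Compute squared distances from q = (-5, -3) to each site:
  (-2 − -5)² + (4 − -3)² = 58
  (4 − -5)² + (-1 − -3)² = 85
  (5 − -5)² + (4 − -3)² = 149
Minimum is attained by (-2, 4), so q lies in its Voronoi cell.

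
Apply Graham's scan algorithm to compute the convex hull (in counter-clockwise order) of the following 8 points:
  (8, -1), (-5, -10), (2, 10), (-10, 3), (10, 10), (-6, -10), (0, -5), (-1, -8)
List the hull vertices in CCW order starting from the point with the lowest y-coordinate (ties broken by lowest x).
Hull (CCW) = [(-6, -10), (-5, -10), (-1, -8), (8, -1), (10, 10), (2, 10), (-10, 3)]

Graham scan procedure:
  1. Find the pivot p₀ = point with lowest y (tie → lowest x): (-6, -10).
  2. Sort the remaining points by polar angle around p₀.
  3. Walk through sorted points, maintaining a stack; pop the top while the last three entries make a non-left turn (cross product ≤ 0).
  4. Final stack is the convex hull in CCW order: (-6, -10), (-5, -10), (-1, -8), (8, -1), (10, 10), (2, 10), (-10, 3).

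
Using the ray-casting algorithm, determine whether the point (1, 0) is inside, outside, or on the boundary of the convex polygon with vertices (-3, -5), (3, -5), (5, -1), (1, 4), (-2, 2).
The point (1, 0) lies strictly inside the polygon

Cast a horizontal ray to the right from the query point and count how many polygon edges it crosses (each edge strictly once or zero times, handled with the usual half-open convention). 
Parity of crossings → odd ⇒ inside.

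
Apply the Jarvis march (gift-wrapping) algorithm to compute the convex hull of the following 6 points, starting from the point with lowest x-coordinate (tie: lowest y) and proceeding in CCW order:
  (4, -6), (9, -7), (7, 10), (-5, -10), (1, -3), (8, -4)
Hull (CCW) = [(-5, -10), (9, -7), (7, 10)]

Jarvis march: at each step, from the current hull vertex p, select the next vertex q as the point such that every other point lies strictly to the left of (or on) the directed line p → q. (Equivalently: for every other point r, the cross product (q − p) × (r − p) ≥ 0.)
Starting point (lowest x, tie lowest y): (-5, -10). Wrap until returning to start. Resulting hull: (-5, -10), (9, -7), (7, 10).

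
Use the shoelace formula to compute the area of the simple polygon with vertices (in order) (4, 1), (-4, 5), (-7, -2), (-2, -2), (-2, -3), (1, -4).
Area = 107/2

Shoelace formula: Area = (1/2) |Σ_i (x_i · y_{i+1} − x_{i+1} · y_i)| (indices mod n). Compute each cross term:
  (4)(5) − (-4)(1) = 24
  (-4)(-2) − (-7)(5) = 43
  (-7)(-2) − (-2)(-2) = 10
  (-2)(-3) − (-2)(-2) = 2
  (-2)(-4) − (1)(-3) = 11
  (1)(1) − (4)(-4) = 17
Sum = 107, so (signed) Area = 107/2 = 107/2, |Area| = 107/2.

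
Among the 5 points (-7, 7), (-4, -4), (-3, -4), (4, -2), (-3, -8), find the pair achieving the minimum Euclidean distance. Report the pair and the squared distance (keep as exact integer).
Pair = ((-4, -4), (-3, -4)); squared distance = 1

Compute all C(5, 2) = 10 pairwise squared distances (x_i − x_j)² + (y_i − y_j)². The minimum is 1, attained by the pair ((-4, -4), (-3, -4)).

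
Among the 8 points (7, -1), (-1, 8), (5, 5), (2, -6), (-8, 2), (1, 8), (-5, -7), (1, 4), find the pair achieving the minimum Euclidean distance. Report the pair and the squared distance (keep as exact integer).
Pair = ((-1, 8), (1, 8)); squared distance = 4

Compute all C(8, 2) = 28 pairwise squared distances (x_i − x_j)² + (y_i − y_j)². The minimum is 4, attained by the pair ((-1, 8), (1, 8)).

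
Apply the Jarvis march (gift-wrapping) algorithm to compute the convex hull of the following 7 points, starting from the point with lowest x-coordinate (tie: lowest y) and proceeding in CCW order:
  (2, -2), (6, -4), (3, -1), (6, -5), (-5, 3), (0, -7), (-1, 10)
Hull (CCW) = [(-5, 3), (0, -7), (6, -5), (6, -4), (-1, 10)]

Jarvis march: at each step, from the current hull vertex p, select the next vertex q as the point such that every other point lies strictly to the left of (or on) the directed line p → q. (Equivalently: for every other point r, the cross product (q − p) × (r − p) ≥ 0.)
Starting point (lowest x, tie lowest y): (-5, 3). Wrap until returning to start. Resulting hull: (-5, 3), (0, -7), (6, -5), (6, -4), (-1, 10).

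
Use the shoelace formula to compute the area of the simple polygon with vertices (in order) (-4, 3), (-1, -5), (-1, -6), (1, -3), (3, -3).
Area = 18

Shoelace formula: Area = (1/2) |Σ_i (x_i · y_{i+1} − x_{i+1} · y_i)| (indices mod n). Compute each cross term:
  (-4)(-5) − (-1)(3) = 23
  (-1)(-6) − (-1)(-5) = 1
  (-1)(-3) − (1)(-6) = 9
  (1)(-3) − (3)(-3) = 6
  (3)(3) − (-4)(-3) = -3
Sum = 36, so (signed) Area = 36/2 = 18, |Area| = 18.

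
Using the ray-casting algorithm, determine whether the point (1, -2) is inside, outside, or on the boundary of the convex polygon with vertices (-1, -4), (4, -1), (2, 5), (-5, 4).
The point (1, -2) lies strictly inside the polygon

Cast a horizontal ray to the right from the query point and count how many polygon edges it crosses (each edge strictly once or zero times, handled with the usual half-open convention). 
Parity of crossings → odd ⇒ inside.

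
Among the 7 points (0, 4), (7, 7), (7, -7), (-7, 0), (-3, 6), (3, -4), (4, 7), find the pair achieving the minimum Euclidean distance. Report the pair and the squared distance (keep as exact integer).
Pair = ((7, 7), (4, 7)); squared distance = 9

Compute all C(7, 2) = 21 pairwise squared distances (x_i − x_j)² + (y_i − y_j)². The minimum is 9, attained by the pair ((7, 7), (4, 7)).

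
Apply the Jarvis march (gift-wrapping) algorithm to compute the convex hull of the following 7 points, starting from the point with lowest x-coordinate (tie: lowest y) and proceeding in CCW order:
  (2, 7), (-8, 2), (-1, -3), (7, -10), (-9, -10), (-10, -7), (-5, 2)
Hull (CCW) = [(-10, -7), (-9, -10), (7, -10), (2, 7), (-8, 2)]

Jarvis march: at each step, from the current hull vertex p, select the next vertex q as the point such that every other point lies strictly to the left of (or on) the directed line p → q. (Equivalently: for every other point r, the cross product (q − p) × (r − p) ≥ 0.)
Starting point (lowest x, tie lowest y): (-10, -7). Wrap until returning to start. Resulting hull: (-10, -7), (-9, -10), (7, -10), (2, 7), (-8, 2).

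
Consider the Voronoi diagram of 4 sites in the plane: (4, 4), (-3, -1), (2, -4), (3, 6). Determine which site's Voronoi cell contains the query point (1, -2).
Nearest site = (2, -4)

The Voronoi cell of site s contains exactly those query points closer to s than to any other site. Compute squared distances from q = (1, -2) to each site:
  (2 − 1)² + (-4 − -2)² = 5
  (-3 − 1)² + (-1 − -2)² = 17
  (4 − 1)² + (4 − -2)² = 45
  (3 − 1)² + (6 − -2)² = 68
Minimum is attained by (2, -4), so q lies in its Voronoi cell.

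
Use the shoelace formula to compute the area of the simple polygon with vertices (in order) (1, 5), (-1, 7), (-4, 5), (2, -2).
Area = 45/2

Shoelace formula: Area = (1/2) |Σ_i (x_i · y_{i+1} − x_{i+1} · y_i)| (indices mod n). Compute each cross term:
  (1)(7) − (-1)(5) = 12
  (-1)(5) − (-4)(7) = 23
  (-4)(-2) − (2)(5) = -2
  (2)(5) − (1)(-2) = 12
Sum = 45, so (signed) Area = 45/2 = 45/2, |Area| = 45/2.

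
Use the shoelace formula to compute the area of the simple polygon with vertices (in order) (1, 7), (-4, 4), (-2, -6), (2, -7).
Area = 111/2

Shoelace formula: Area = (1/2) |Σ_i (x_i · y_{i+1} − x_{i+1} · y_i)| (indices mod n). Compute each cross term:
  (1)(4) − (-4)(7) = 32
  (-4)(-6) − (-2)(4) = 32
  (-2)(-7) − (2)(-6) = 26
  (2)(7) − (1)(-7) = 21
Sum = 111, so (signed) Area = 111/2 = 111/2, |Area| = 111/2.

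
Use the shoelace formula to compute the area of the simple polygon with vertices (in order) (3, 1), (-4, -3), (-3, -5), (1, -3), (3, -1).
Area = 17

Shoelace formula: Area = (1/2) |Σ_i (x_i · y_{i+1} − x_{i+1} · y_i)| (indices mod n). Compute each cross term:
  (3)(-3) − (-4)(1) = -5
  (-4)(-5) − (-3)(-3) = 11
  (-3)(-3) − (1)(-5) = 14
  (1)(-1) − (3)(-3) = 8
  (3)(1) − (3)(-1) = 6
Sum = 34, so (signed) Area = 34/2 = 17, |Area| = 17.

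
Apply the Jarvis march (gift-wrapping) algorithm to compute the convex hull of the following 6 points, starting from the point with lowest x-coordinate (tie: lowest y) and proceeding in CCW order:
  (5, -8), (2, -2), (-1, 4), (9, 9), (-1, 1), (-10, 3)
Hull (CCW) = [(-10, 3), (5, -8), (9, 9)]

Jarvis march: at each step, from the current hull vertex p, select the next vertex q as the point such that every other point lies strictly to the left of (or on) the directed line p → q. (Equivalently: for every other point r, the cross product (q − p) × (r − p) ≥ 0.)
Starting point (lowest x, tie lowest y): (-10, 3). Wrap until returning to start. Resulting hull: (-10, 3), (5, -8), (9, 9).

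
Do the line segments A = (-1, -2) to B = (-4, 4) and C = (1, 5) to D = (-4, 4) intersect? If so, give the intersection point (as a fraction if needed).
Yes; intersection at (-4, 4) (t = 1 on AB, s = 1 on CD)

Parametrize AB as A + t(B − A) = (-1 + -3 t, -2 + 6 t) and CD as C + s(D − C) = (1 + -5 s, 5 + -1 s). Solve the linear system for (t, s). Determinant = -33 ≠ 0, so a unique intersection of the containing lines exists. Solution: t = 1, s = 1 — both in [0, 1], so the segments cross. Intersection point: (-4, 4).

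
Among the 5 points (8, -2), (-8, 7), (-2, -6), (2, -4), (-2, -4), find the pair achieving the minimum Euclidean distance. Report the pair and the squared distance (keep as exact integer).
Pair = ((-2, -6), (-2, -4)); squared distance = 4

Compute all C(5, 2) = 10 pairwise squared distances (x_i − x_j)² + (y_i − y_j)². The minimum is 4, attained by the pair ((-2, -6), (-2, -4)).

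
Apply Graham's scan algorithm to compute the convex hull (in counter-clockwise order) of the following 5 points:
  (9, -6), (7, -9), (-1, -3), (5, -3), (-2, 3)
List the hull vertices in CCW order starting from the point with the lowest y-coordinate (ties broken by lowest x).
Hull (CCW) = [(7, -9), (9, -6), (-2, 3), (-1, -3)]

Graham scan procedure:
  1. Find the pivot p₀ = point with lowest y (tie → lowest x): (7, -9).
  2. Sort the remaining points by polar angle around p₀.
  3. Walk through sorted points, maintaining a stack; pop the top while the last three entries make a non-left turn (cross product ≤ 0).
  4. Final stack is the convex hull in CCW order: (7, -9), (9, -6), (-2, 3), (-1, -3).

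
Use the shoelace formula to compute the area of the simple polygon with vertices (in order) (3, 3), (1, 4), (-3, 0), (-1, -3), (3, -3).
Area = 30

Shoelace formula: Area = (1/2) |Σ_i (x_i · y_{i+1} − x_{i+1} · y_i)| (indices mod n). Compute each cross term:
  (3)(4) − (1)(3) = 9
  (1)(0) − (-3)(4) = 12
  (-3)(-3) − (-1)(0) = 9
  (-1)(-3) − (3)(-3) = 12
  (3)(3) − (3)(-3) = 18
Sum = 60, so (signed) Area = 60/2 = 30, |Area| = 30.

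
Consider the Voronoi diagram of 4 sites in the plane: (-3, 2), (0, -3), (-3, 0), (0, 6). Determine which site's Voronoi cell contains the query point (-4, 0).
Nearest site = (-3, 0)

The Voronoi cell of site s contains exactly those query points closer to s than to any other site. Compute squared distances from q = (-4, 0) to each site:
  (-3 − -4)² + (0 − 0)² = 1
  (-3 − -4)² + (2 − 0)² = 5
  (0 − -4)² + (-3 − 0)² = 25
  (0 − -4)² + (6 − 0)² = 52
Minimum is attained by (-3, 0), so q lies in its Voronoi cell.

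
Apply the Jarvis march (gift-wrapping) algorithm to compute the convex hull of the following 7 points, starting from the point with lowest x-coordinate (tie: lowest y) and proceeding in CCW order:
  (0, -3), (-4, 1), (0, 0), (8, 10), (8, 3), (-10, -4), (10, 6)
Hull (CCW) = [(-10, -4), (0, -3), (8, 3), (10, 6), (8, 10), (-4, 1)]

Jarvis march: at each step, from the current hull vertex p, select the next vertex q as the point such that every other point lies strictly to the left of (or on) the directed line p → q. (Equivalently: for every other point r, the cross product (q − p) × (r − p) ≥ 0.)
Starting point (lowest x, tie lowest y): (-10, -4). Wrap until returning to start. Resulting hull: (-10, -4), (0, -3), (8, 3), (10, 6), (8, 10), (-4, 1).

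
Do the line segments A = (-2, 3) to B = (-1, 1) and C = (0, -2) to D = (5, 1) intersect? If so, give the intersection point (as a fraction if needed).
No (intersection of containing lines falls outside at least one segment)

Parametrize and solve: t = 31/13, s = 1/13. At least one of these is outside [0, 1], so the segments do not intersect.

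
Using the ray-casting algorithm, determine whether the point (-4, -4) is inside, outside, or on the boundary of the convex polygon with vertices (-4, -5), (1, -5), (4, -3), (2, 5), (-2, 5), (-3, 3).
The point (-4, -4) lies strictly outside the polygon

Cast a horizontal ray to the right from the query point and count how many polygon edges it crosses (each edge strictly once or zero times, handled with the usual half-open convention). 
Parity of crossings → even ⇒ outside.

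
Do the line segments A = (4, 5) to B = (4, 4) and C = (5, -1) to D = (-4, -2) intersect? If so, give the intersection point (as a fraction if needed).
No (intersection of containing lines falls outside at least one segment)

Parametrize and solve: t = 55/9, s = 1/9. At least one of these is outside [0, 1], so the segments do not intersect.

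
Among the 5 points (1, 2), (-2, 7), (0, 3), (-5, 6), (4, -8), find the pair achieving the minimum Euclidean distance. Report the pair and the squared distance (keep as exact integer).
Pair = ((1, 2), (0, 3)); squared distance = 2

Compute all C(5, 2) = 10 pairwise squared distances (x_i − x_j)² + (y_i − y_j)². The minimum is 2, attained by the pair ((1, 2), (0, 3)).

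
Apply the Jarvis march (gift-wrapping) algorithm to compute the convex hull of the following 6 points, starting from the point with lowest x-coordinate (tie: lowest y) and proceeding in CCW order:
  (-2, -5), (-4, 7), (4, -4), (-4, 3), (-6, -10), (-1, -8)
Hull (CCW) = [(-6, -10), (-1, -8), (4, -4), (-4, 7)]

Jarvis march: at each step, from the current hull vertex p, select the next vertex q as the point such that every other point lies strictly to the left of (or on) the directed line p → q. (Equivalently: for every other point r, the cross product (q − p) × (r − p) ≥ 0.)
Starting point (lowest x, tie lowest y): (-6, -10). Wrap until returning to start. Resulting hull: (-6, -10), (-1, -8), (4, -4), (-4, 7).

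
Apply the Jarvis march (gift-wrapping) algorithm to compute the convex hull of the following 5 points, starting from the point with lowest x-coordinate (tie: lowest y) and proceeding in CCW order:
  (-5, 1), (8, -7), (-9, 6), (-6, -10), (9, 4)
Hull (CCW) = [(-9, 6), (-6, -10), (8, -7), (9, 4)]

Jarvis march: at each step, from the current hull vertex p, select the next vertex q as the point such that every other point lies strictly to the left of (or on) the directed line p → q. (Equivalently: for every other point r, the cross product (q − p) × (r − p) ≥ 0.)
Starting point (lowest x, tie lowest y): (-9, 6). Wrap until returning to start. Resulting hull: (-9, 6), (-6, -10), (8, -7), (9, 4).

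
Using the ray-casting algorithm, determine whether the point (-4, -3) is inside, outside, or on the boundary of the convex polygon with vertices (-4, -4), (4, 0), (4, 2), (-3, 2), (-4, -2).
The point (-4, -3) lies on the polygon boundary

Boundary check: the query satisfies the collinearity and bounding-box conditions for some polygon edge, so it lies exactly on the boundary.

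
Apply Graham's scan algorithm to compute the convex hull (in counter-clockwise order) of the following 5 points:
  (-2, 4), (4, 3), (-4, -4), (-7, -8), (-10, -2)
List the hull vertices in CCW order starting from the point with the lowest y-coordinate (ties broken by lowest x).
Hull (CCW) = [(-7, -8), (4, 3), (-2, 4), (-10, -2)]

Graham scan procedure:
  1. Find the pivot p₀ = point with lowest y (tie → lowest x): (-7, -8).
  2. Sort the remaining points by polar angle around p₀.
  3. Walk through sorted points, maintaining a stack; pop the top while the last three entries make a non-left turn (cross product ≤ 0).
  4. Final stack is the convex hull in CCW order: (-7, -8), (4, 3), (-2, 4), (-10, -2).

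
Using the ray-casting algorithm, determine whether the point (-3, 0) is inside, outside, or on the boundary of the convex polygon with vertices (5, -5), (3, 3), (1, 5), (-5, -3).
The point (-3, 0) lies strictly outside the polygon

Cast a horizontal ray to the right from the query point and count how many polygon edges it crosses (each edge strictly once or zero times, handled with the usual half-open convention). 
Parity of crossings → even ⇒ outside.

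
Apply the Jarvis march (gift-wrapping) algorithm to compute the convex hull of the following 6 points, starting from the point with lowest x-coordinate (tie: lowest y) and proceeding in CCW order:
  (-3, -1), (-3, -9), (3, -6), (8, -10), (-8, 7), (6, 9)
Hull (CCW) = [(-8, 7), (-3, -9), (8, -10), (6, 9)]

Jarvis march: at each step, from the current hull vertex p, select the next vertex q as the point such that every other point lies strictly to the left of (or on) the directed line p → q. (Equivalently: for every other point r, the cross product (q − p) × (r − p) ≥ 0.)
Starting point (lowest x, tie lowest y): (-8, 7). Wrap until returning to start. Resulting hull: (-8, 7), (-3, -9), (8, -10), (6, 9).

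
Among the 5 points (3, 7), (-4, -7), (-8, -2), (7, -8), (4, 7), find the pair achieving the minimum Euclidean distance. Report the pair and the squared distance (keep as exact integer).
Pair = ((3, 7), (4, 7)); squared distance = 1

Compute all C(5, 2) = 10 pairwise squared distances (x_i − x_j)² + (y_i − y_j)². The minimum is 1, attained by the pair ((3, 7), (4, 7)).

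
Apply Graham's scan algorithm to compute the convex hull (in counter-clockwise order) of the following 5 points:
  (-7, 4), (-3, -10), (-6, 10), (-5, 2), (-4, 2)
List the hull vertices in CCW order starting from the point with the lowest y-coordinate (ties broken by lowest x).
Hull (CCW) = [(-3, -10), (-4, 2), (-6, 10), (-7, 4)]

Graham scan procedure:
  1. Find the pivot p₀ = point with lowest y (tie → lowest x): (-3, -10).
  2. Sort the remaining points by polar angle around p₀.
  3. Walk through sorted points, maintaining a stack; pop the top while the last three entries make a non-left turn (cross product ≤ 0).
  4. Final stack is the convex hull in CCW order: (-3, -10), (-4, 2), (-6, 10), (-7, 4).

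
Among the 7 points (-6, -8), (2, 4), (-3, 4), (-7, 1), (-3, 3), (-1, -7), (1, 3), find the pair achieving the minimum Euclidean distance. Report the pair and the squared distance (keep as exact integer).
Pair = ((-3, 4), (-3, 3)); squared distance = 1

Compute all C(7, 2) = 21 pairwise squared distances (x_i − x_j)² + (y_i − y_j)². The minimum is 1, attained by the pair ((-3, 4), (-3, 3)).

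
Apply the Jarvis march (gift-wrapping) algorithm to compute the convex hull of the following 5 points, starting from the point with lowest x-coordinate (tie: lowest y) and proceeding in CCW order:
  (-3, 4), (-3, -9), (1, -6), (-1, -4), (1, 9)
Hull (CCW) = [(-3, -9), (1, -6), (1, 9), (-3, 4)]

Jarvis march: at each step, from the current hull vertex p, select the next vertex q as the point such that every other point lies strictly to the left of (or on) the directed line p → q. (Equivalently: for every other point r, the cross product (q − p) × (r − p) ≥ 0.)
Starting point (lowest x, tie lowest y): (-3, -9). Wrap until returning to start. Resulting hull: (-3, -9), (1, -6), (1, 9), (-3, 4).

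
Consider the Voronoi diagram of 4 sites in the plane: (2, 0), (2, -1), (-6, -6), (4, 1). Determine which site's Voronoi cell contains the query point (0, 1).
Nearest site = (2, 0)

The Voronoi cell of site s contains exactly those query points closer to s than to any other site. Compute squared distances from q = (0, 1) to each site:
  (2 − 0)² + (0 − 1)² = 5
  (2 − 0)² + (-1 − 1)² = 8
  (4 − 0)² + (1 − 1)² = 16
  (-6 − 0)² + (-6 − 1)² = 85
Minimum is attained by (2, 0), so q lies in its Voronoi cell.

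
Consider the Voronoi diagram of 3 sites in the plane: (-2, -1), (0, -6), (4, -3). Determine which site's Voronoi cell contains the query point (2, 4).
Nearest site = (-2, -1)

The Voronoi cell of site s contains exactly those query points closer to s than to any other site. Compute squared distances from q = (2, 4) to each site:
  (-2 − 2)² + (-1 − 4)² = 41
  (4 − 2)² + (-3 − 4)² = 53
  (0 − 2)² + (-6 − 4)² = 104
Minimum is attained by (-2, -1), so q lies in its Voronoi cell.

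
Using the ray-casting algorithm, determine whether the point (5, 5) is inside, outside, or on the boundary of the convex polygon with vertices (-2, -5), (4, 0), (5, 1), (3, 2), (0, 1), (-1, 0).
The point (5, 5) lies strictly outside the polygon

Cast a horizontal ray to the right from the query point and count how many polygon edges it crosses (each edge strictly once or zero times, handled with the usual half-open convention). 
Parity of crossings → even ⇒ outside.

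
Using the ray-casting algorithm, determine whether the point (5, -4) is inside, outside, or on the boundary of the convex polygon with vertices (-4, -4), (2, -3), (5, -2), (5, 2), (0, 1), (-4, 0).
The point (5, -4) lies strictly outside the polygon

Cast a horizontal ray to the right from the query point and count how many polygon edges it crosses (each edge strictly once or zero times, handled with the usual half-open convention). 
Parity of crossings → even ⇒ outside.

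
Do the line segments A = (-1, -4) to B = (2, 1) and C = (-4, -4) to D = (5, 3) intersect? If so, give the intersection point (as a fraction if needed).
Yes; intersection at (13/8, 3/8) (t = 7/8 on AB, s = 5/8 on CD)

Parametrize AB as A + t(B − A) = (-1 + 3 t, -4 + 5 t) and CD as C + s(D − C) = (-4 + 9 s, -4 + 7 s). Solve the linear system for (t, s). Determinant = 24 ≠ 0, so a unique intersection of the containing lines exists. Solution: t = 7/8, s = 5/8 — both in [0, 1], so the segments cross. Intersection point: (13/8, 3/8).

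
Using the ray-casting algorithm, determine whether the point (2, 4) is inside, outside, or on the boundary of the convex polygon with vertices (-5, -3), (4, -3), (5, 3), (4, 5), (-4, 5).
The point (2, 4) lies strictly inside the polygon

Cast a horizontal ray to the right from the query point and count how many polygon edges it crosses (each edge strictly once or zero times, handled with the usual half-open convention). 
Parity of crossings → odd ⇒ inside.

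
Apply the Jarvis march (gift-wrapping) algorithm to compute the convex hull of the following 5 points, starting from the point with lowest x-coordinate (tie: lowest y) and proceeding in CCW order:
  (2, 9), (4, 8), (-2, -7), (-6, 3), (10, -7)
Hull (CCW) = [(-6, 3), (-2, -7), (10, -7), (4, 8), (2, 9)]

Jarvis march: at each step, from the current hull vertex p, select the next vertex q as the point such that every other point lies strictly to the left of (or on) the directed line p → q. (Equivalently: for every other point r, the cross product (q − p) × (r − p) ≥ 0.)
Starting point (lowest x, tie lowest y): (-6, 3). Wrap until returning to start. Resulting hull: (-6, 3), (-2, -7), (10, -7), (4, 8), (2, 9).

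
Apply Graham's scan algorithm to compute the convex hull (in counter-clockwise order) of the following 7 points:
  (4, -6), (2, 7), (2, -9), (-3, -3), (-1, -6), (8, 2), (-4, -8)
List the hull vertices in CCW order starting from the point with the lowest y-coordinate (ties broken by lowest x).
Hull (CCW) = [(2, -9), (4, -6), (8, 2), (2, 7), (-3, -3), (-4, -8)]

Graham scan procedure:
  1. Find the pivot p₀ = point with lowest y (tie → lowest x): (2, -9).
  2. Sort the remaining points by polar angle around p₀.
  3. Walk through sorted points, maintaining a stack; pop the top while the last three entries make a non-left turn (cross product ≤ 0).
  4. Final stack is the convex hull in CCW order: (2, -9), (4, -6), (8, 2), (2, 7), (-3, -3), (-4, -8).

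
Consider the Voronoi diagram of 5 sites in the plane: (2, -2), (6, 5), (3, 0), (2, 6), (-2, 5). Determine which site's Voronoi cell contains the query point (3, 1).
Nearest site = (3, 0)

The Voronoi cell of site s contains exactly those query points closer to s than to any other site. Compute squared distances from q = (3, 1) to each site:
  (3 − 3)² + (0 − 1)² = 1
  (2 − 3)² + (-2 − 1)² = 10
  (6 − 3)² + (5 − 1)² = 25
  (2 − 3)² + (6 − 1)² = 26
  (-2 − 3)² + (5 − 1)² = 41
Minimum is attained by (3, 0), so q lies in its Voronoi cell.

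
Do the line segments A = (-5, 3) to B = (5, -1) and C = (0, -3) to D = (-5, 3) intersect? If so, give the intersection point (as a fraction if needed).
Yes; intersection at (-5, 3) (t = 0 on AB, s = 1 on CD)

Parametrize AB as A + t(B − A) = (-5 + 10 t, 3 + -4 t) and CD as C + s(D − C) = (0 + -5 s, -3 + 6 s). Solve the linear system for (t, s). Determinant = -40 ≠ 0, so a unique intersection of the containing lines exists. Solution: t = 0, s = 1 — both in [0, 1], so the segments cross. Intersection point: (-5, 3).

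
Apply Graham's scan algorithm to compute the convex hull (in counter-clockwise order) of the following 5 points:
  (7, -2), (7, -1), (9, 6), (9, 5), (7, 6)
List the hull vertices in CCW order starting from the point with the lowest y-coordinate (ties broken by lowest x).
Hull (CCW) = [(7, -2), (9, 5), (9, 6), (7, 6)]

Graham scan procedure:
  1. Find the pivot p₀ = point with lowest y (tie → lowest x): (7, -2).
  2. Sort the remaining points by polar angle around p₀.
  3. Walk through sorted points, maintaining a stack; pop the top while the last three entries make a non-left turn (cross product ≤ 0).
  4. Final stack is the convex hull in CCW order: (7, -2), (9, 5), (9, 6), (7, 6).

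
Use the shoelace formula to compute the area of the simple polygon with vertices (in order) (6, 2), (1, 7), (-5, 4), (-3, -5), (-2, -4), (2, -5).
Area = 85

Shoelace formula: Area = (1/2) |Σ_i (x_i · y_{i+1} − x_{i+1} · y_i)| (indices mod n). Compute each cross term:
  (6)(7) − (1)(2) = 40
  (1)(4) − (-5)(7) = 39
  (-5)(-5) − (-3)(4) = 37
  (-3)(-4) − (-2)(-5) = 2
  (-2)(-5) − (2)(-4) = 18
  (2)(2) − (6)(-5) = 34
Sum = 170, so (signed) Area = 170/2 = 85, |Area| = 85.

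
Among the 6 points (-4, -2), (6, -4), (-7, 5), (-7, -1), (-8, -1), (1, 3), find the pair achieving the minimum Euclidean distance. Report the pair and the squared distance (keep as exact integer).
Pair = ((-7, -1), (-8, -1)); squared distance = 1

Compute all C(6, 2) = 15 pairwise squared distances (x_i − x_j)² + (y_i − y_j)². The minimum is 1, attained by the pair ((-7, -1), (-8, -1)).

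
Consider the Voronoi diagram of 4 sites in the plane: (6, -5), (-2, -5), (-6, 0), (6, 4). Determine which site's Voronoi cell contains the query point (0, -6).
Nearest site = (-2, -5)

The Voronoi cell of site s contains exactly those query points closer to s than to any other site. Compute squared distances from q = (0, -6) to each site:
  (-2 − 0)² + (-5 − -6)² = 5
  (6 − 0)² + (-5 − -6)² = 37
  (-6 − 0)² + (0 − -6)² = 72
  (6 − 0)² + (4 − -6)² = 136
Minimum is attained by (-2, -5), so q lies in its Voronoi cell.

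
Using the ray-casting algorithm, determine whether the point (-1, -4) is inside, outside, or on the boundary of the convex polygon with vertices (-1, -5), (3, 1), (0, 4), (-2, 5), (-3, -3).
The point (-1, -4) lies strictly inside the polygon

Cast a horizontal ray to the right from the query point and count how many polygon edges it crosses (each edge strictly once or zero times, handled with the usual half-open convention). 
Parity of crossings → odd ⇒ inside.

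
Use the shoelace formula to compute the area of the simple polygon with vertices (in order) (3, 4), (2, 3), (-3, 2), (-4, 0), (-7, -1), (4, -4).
Area = 43

Shoelace formula: Area = (1/2) |Σ_i (x_i · y_{i+1} − x_{i+1} · y_i)| (indices mod n). Compute each cross term:
  (3)(3) − (2)(4) = 1
  (2)(2) − (-3)(3) = 13
  (-3)(0) − (-4)(2) = 8
  (-4)(-1) − (-7)(0) = 4
  (-7)(-4) − (4)(-1) = 32
  (4)(4) − (3)(-4) = 28
Sum = 86, so (signed) Area = 86/2 = 43, |Area| = 43.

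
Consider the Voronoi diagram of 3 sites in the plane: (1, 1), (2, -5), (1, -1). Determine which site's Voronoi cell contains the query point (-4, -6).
Nearest site = (2, -5)

The Voronoi cell of site s contains exactly those query points closer to s than to any other site. Compute squared distances from q = (-4, -6) to each site:
  (2 − -4)² + (-5 − -6)² = 37
  (1 − -4)² + (-1 − -6)² = 50
  (1 − -4)² + (1 − -6)² = 74
Minimum is attained by (2, -5), so q lies in its Voronoi cell.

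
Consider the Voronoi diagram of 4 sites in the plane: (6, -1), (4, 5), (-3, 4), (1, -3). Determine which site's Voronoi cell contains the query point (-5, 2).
Nearest site = (-3, 4)

The Voronoi cell of site s contains exactly those query points closer to s than to any other site. Compute squared distances from q = (-5, 2) to each site:
  (-3 − -5)² + (4 − 2)² = 8
  (1 − -5)² + (-3 − 2)² = 61
  (4 − -5)² + (5 − 2)² = 90
  (6 − -5)² + (-1 − 2)² = 130
Minimum is attained by (-3, 4), so q lies in its Voronoi cell.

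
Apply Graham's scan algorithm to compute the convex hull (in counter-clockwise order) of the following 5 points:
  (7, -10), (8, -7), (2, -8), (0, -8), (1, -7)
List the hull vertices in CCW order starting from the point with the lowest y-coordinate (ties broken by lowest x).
Hull (CCW) = [(7, -10), (8, -7), (1, -7), (0, -8)]

Graham scan procedure:
  1. Find the pivot p₀ = point with lowest y (tie → lowest x): (7, -10).
  2. Sort the remaining points by polar angle around p₀.
  3. Walk through sorted points, maintaining a stack; pop the top while the last three entries make a non-left turn (cross product ≤ 0).
  4. Final stack is the convex hull in CCW order: (7, -10), (8, -7), (1, -7), (0, -8).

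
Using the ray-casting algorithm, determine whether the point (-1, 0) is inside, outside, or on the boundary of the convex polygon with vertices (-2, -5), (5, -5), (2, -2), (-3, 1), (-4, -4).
The point (-1, 0) lies strictly outside the polygon

Cast a horizontal ray to the right from the query point and count how many polygon edges it crosses (each edge strictly once or zero times, handled with the usual half-open convention). 
Parity of crossings → even ⇒ outside.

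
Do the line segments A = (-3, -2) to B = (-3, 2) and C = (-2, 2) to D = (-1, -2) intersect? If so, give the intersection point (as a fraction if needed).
No (intersection of containing lines falls outside at least one segment)

Parametrize and solve: t = 2, s = -1. At least one of these is outside [0, 1], so the segments do not intersect.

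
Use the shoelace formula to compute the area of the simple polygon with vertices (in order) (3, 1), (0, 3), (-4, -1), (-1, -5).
Area = 27

Shoelace formula: Area = (1/2) |Σ_i (x_i · y_{i+1} − x_{i+1} · y_i)| (indices mod n). Compute each cross term:
  (3)(3) − (0)(1) = 9
  (0)(-1) − (-4)(3) = 12
  (-4)(-5) − (-1)(-1) = 19
  (-1)(1) − (3)(-5) = 14
Sum = 54, so (signed) Area = 54/2 = 27, |Area| = 27.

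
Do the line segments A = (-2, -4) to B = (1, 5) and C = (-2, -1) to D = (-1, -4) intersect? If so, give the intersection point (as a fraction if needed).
Yes; intersection at (-3/2, -5/2) (t = 1/6 on AB, s = 1/2 on CD)

Parametrize AB as A + t(B − A) = (-2 + 3 t, -4 + 9 t) and CD as C + s(D − C) = (-2 + 1 s, -1 + -3 s). Solve the linear system for (t, s). Determinant = 18 ≠ 0, so a unique intersection of the containing lines exists. Solution: t = 1/6, s = 1/2 — both in [0, 1], so the segments cross. Intersection point: (-3/2, -5/2).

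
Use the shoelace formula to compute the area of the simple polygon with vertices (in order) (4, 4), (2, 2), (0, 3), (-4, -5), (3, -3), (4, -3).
Area = 38

Shoelace formula: Area = (1/2) |Σ_i (x_i · y_{i+1} − x_{i+1} · y_i)| (indices mod n). Compute each cross term:
  (4)(2) − (2)(4) = 0
  (2)(3) − (0)(2) = 6
  (0)(-5) − (-4)(3) = 12
  (-4)(-3) − (3)(-5) = 27
  (3)(-3) − (4)(-3) = 3
  (4)(4) − (4)(-3) = 28
Sum = 76, so (signed) Area = 76/2 = 38, |Area| = 38.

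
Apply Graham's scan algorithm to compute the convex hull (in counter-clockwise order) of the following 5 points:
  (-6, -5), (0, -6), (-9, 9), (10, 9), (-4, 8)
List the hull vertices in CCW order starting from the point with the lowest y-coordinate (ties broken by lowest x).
Hull (CCW) = [(0, -6), (10, 9), (-9, 9), (-6, -5)]

Graham scan procedure:
  1. Find the pivot p₀ = point with lowest y (tie → lowest x): (0, -6).
  2. Sort the remaining points by polar angle around p₀.
  3. Walk through sorted points, maintaining a stack; pop the top while the last three entries make a non-left turn (cross product ≤ 0).
  4. Final stack is the convex hull in CCW order: (0, -6), (10, 9), (-9, 9), (-6, -5).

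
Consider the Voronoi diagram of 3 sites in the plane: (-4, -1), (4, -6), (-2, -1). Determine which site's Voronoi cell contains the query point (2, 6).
Nearest site = (-2, -1)

The Voronoi cell of site s contains exactly those query points closer to s than to any other site. Compute squared distances from q = (2, 6) to each site:
  (-2 − 2)² + (-1 − 6)² = 65
  (-4 − 2)² + (-1 − 6)² = 85
  (4 − 2)² + (-6 − 6)² = 148
Minimum is attained by (-2, -1), so q lies in its Voronoi cell.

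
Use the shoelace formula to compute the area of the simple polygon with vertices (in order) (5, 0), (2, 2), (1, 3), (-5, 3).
Area = 17/2

Shoelace formula: Area = (1/2) |Σ_i (x_i · y_{i+1} − x_{i+1} · y_i)| (indices mod n). Compute each cross term:
  (5)(2) − (2)(0) = 10
  (2)(3) − (1)(2) = 4
  (1)(3) − (-5)(3) = 18
  (-5)(0) − (5)(3) = -15
Sum = 17, so (signed) Area = 17/2 = 17/2, |Area| = 17/2.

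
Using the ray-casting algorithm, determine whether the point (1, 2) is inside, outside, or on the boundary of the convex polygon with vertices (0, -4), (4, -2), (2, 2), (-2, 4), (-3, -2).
The point (1, 2) lies strictly inside the polygon

Cast a horizontal ray to the right from the query point and count how many polygon edges it crosses (each edge strictly once or zero times, handled with the usual half-open convention). 
Parity of crossings → odd ⇒ inside.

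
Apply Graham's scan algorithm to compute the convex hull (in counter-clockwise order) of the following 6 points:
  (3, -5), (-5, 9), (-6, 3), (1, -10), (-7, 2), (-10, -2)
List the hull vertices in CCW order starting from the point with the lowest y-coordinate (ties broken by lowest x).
Hull (CCW) = [(1, -10), (3, -5), (-5, 9), (-10, -2)]

Graham scan procedure:
  1. Find the pivot p₀ = point with lowest y (tie → lowest x): (1, -10).
  2. Sort the remaining points by polar angle around p₀.
  3. Walk through sorted points, maintaining a stack; pop the top while the last three entries make a non-left turn (cross product ≤ 0).
  4. Final stack is the convex hull in CCW order: (1, -10), (3, -5), (-5, 9), (-10, -2).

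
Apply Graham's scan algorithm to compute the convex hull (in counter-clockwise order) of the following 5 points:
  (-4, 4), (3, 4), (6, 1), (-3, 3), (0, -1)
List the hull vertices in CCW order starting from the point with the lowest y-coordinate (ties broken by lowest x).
Hull (CCW) = [(0, -1), (6, 1), (3, 4), (-4, 4)]

Graham scan procedure:
  1. Find the pivot p₀ = point with lowest y (tie → lowest x): (0, -1).
  2. Sort the remaining points by polar angle around p₀.
  3. Walk through sorted points, maintaining a stack; pop the top while the last three entries make a non-left turn (cross product ≤ 0).
  4. Final stack is the convex hull in CCW order: (0, -1), (6, 1), (3, 4), (-4, 4).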